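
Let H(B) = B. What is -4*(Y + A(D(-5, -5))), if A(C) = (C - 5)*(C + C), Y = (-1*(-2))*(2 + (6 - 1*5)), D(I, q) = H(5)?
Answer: -24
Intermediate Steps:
D(I, q) = 5
Y = 6 (Y = 2*(2 + (6 - 5)) = 2*(2 + 1) = 2*3 = 6)
A(C) = 2*C*(-5 + C) (A(C) = (-5 + C)*(2*C) = 2*C*(-5 + C))
-4*(Y + A(D(-5, -5))) = -4*(6 + 2*5*(-5 + 5)) = -4*(6 + 2*5*0) = -4*(6 + 0) = -4*6 = -24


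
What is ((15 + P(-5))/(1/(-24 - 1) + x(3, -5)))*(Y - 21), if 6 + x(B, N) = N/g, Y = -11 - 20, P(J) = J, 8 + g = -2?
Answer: 26000/277 ≈ 93.863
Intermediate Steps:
g = -10 (g = -8 - 2 = -10)
Y = -31
x(B, N) = -6 - N/10 (x(B, N) = -6 + N/(-10) = -6 + N*(-⅒) = -6 - N/10)
((15 + P(-5))/(1/(-24 - 1) + x(3, -5)))*(Y - 21) = ((15 - 5)/(1/(-24 - 1) + (-6 - ⅒*(-5))))*(-31 - 21) = (10/(1/(-25) + (-6 + ½)))*(-52) = (10/(-1/25 - 11/2))*(-52) = (10/(-277/50))*(-52) = (10*(-50/277))*(-52) = -500/277*(-52) = 26000/277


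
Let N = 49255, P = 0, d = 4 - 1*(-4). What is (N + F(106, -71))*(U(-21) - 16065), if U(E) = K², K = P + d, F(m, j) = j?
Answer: -786993184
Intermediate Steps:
d = 8 (d = 4 + 4 = 8)
K = 8 (K = 0 + 8 = 8)
U(E) = 64 (U(E) = 8² = 64)
(N + F(106, -71))*(U(-21) - 16065) = (49255 - 71)*(64 - 16065) = 49184*(-16001) = -786993184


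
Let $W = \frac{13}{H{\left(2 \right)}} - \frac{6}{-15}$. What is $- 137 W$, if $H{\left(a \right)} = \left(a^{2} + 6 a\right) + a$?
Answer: $- \frac{13837}{90} \approx -153.74$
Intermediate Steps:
$H{\left(a \right)} = a^{2} + 7 a$
$W = \frac{101}{90}$ ($W = \frac{13}{2 \left(7 + 2\right)} - \frac{6}{-15} = \frac{13}{2 \cdot 9} - - \frac{2}{5} = \frac{13}{18} + \frac{2}{5} = \frac{101}{90} \approx 1.1222$)
$- 137 W = \left(-137\right) \frac{101}{90} = - \frac{13837}{90}$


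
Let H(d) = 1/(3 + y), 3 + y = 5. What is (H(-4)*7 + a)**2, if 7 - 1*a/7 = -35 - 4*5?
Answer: 4739329/25 ≈ 1.8957e+5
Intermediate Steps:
y = 2 (y = -3 + 5 = 2)
H(d) = 1/5 (H(d) = 1/(3 + 2) = 1/5)
a = 434 (a = 49 - 7*(-35 - 4*5) = 49 - 7*(-35 - 1*20) = 49 - 7*(-35 - 20) = 49 - 7*(-55) = 49 + 385 = 434)
(H(-4)*7 + a)**2 = ((1/5)*7 + 434)**2 = (7/5 + 434)**2 = (2177/5)**2 = 4739329/25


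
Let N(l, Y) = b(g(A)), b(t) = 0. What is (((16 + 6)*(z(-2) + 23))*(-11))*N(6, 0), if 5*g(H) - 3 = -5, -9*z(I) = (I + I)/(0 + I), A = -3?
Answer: 0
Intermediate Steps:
z(I) = -2/9 (z(I) = -(I + I)/(9*(0 + I)) = -2*I/(9*I) = -⅑*2 = -2/9)
g(H) = -⅖ (g(H) = ⅗ + (⅕)*(-5) = ⅗ - 1 = -⅖)
N(l, Y) = 0
(((16 + 6)*(z(-2) + 23))*(-11))*N(6, 0) = (((16 + 6)*(-2/9 + 23))*(-11))*0 = ((22*(205/9))*(-11))*0 = ((4510/9)*(-11))*0 = -49610/9*0 = 0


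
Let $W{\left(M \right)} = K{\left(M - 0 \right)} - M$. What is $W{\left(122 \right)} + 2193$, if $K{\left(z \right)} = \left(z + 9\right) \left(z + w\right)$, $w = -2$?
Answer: $17791$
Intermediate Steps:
$K{\left(z \right)} = \left(-2 + z\right) \left(9 + z\right)$ ($K{\left(z \right)} = \left(z + 9\right) \left(z - 2\right) = \left(9 + z\right) \left(-2 + z\right) = \left(-2 + z\right) \left(9 + z\right)$)
$W{\left(M \right)} = -18 + M^{2} + 6 M$ ($W{\left(M \right)} = \left(-18 + \left(M - 0\right)^{2} + 7 \left(M - 0\right)\right) - M = \left(-18 + \left(M + 0\right)^{2} + 7 \left(M + 0\right)\right) - M = \left(-18 + M^{2} + 7 M\right) - M = -18 + M^{2} + 6 M$)
$W{\left(122 \right)} + 2193 = \left(-18 + 122^{2} + 6 \cdot 122\right) + 2193 = \left(-18 + 14884 + 732\right) + 2193 = 15598 + 2193 = 17791$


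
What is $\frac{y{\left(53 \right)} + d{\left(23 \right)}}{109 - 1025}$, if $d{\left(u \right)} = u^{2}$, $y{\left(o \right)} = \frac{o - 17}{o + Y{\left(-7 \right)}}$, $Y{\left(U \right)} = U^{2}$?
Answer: $- \frac{8999}{15572} \approx -0.5779$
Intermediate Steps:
$y{\left(o \right)} = \frac{-17 + o}{49 + o}$ ($y{\left(o \right)} = \frac{o - 17}{o + \left(-7\right)^{2}} = \frac{-17 + o}{o + 49} = \frac{-17 + o}{49 + o}$)
$\frac{y{\left(53 \right)} + d{\left(23 \right)}}{109 - 1025} = \frac{\frac{-17 + 53}{49 + 53} + 23^{2}}{109 - 1025} = \frac{\frac{1}{102} \cdot 36 + 529}{-916} = \left(\frac{1}{102} \cdot 36 + 529\right) \left(- \frac{1}{916}\right) = \left(\frac{6}{17} + 529\right) \left(- \frac{1}{916}\right) = \frac{8999}{17} \left(- \frac{1}{916}\right) = - \frac{8999}{15572}$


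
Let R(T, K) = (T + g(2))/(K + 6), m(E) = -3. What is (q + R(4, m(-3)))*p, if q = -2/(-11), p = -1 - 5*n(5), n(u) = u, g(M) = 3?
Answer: -2158/33 ≈ -65.394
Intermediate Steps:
R(T, K) = (3 + T)/(6 + K) (R(T, K) = (T + 3)/(K + 6) = (3 + T)/(6 + K))
p = -26 (p = -1 - 5*5 = -1 - 25 = -26)
q = 2/11 (q = -2*(-1/11) = 2/11 ≈ 0.18182)
(q + R(4, m(-3)))*p = (2/11 + (3 + 4)/(6 - 3))*(-26) = (2/11 + 7/3)*(-26) = (83/33)*(-26) = -2158/33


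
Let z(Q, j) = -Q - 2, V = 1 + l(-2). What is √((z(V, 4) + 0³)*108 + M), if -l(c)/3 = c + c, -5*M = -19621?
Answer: √57605/5 ≈ 48.002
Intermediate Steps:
M = 19621/5 (M = -⅕*(-19621) = 19621/5 ≈ 3924.2)
l(c) = -6*c (l(c) = -3*(c + c) = -6*c)
V = 13 (V = 1 - 6*(-2) = 1 + 12 = 13)
z(Q, j) = -2 - Q
√((z(V, 4) + 0³)*108 + M) = √(((-2 - 1*13) + 0³)*108 + 19621/5) = √(((-2 - 13) + 0)*108 + 19621/5) = √((-15 + 0)*108 + 19621/5) = √(-15*108 + 19621/5) = √(-1620 + 19621/5) = √(11521/5) = √57605/5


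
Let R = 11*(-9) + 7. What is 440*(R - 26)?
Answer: -51920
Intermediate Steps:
R = -92 (R = -99 + 7 = -92)
440*(R - 26) = 440*(-92 - 26) = 440*(-118) = -51920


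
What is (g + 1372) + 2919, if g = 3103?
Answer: 7394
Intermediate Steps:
(g + 1372) + 2919 = (3103 + 1372) + 2919 = 4475 + 2919 = 7394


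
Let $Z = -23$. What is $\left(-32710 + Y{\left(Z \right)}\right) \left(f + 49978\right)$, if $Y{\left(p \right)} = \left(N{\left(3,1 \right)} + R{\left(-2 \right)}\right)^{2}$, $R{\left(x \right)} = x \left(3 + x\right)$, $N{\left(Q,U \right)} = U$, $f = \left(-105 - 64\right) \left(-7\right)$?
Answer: $-1673425149$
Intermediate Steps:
$f = 1183$ ($f = \left(-169\right) \left(-7\right) = 1183$)
$Y{\left(p \right)} = 1$ ($Y{\left(p \right)} = \left(1 - 2 \left(3 - 2\right)\right)^{2} = \left(1 - 2\right)^{2} = \left(-1\right)^{2} = 1$)
$\left(-32710 + Y{\left(Z \right)}\right) \left(f + 49978\right) = \left(-32710 + 1\right) \left(1183 + 49978\right) = \left(-32709\right) 51161 = -1673425149$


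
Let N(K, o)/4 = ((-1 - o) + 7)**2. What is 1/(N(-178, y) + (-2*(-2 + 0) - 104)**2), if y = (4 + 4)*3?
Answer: 1/11296 ≈ 8.8527e-5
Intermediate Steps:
y = 24 (y = 8*3 = 24)
N(K, o) = 4*(6 - o)**2 (N(K, o) = 4*((-1 - o) + 7)**2 = 4*(6 - o)**2)
1/(N(-178, y) + (-2*(-2 + 0) - 104)**2) = 1/(4*(-6 + 24)**2 + (-2*(-2 + 0) - 104)**2) = 1/(4*18**2 + (-2*(-2) - 104)**2) = 1/(4*324 + (4 - 104)**2) = 1/(1296 + (-100)**2) = 1/(1296 + 10000) = 1/11296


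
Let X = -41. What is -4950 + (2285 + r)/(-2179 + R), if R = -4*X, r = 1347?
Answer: -9977882/2015 ≈ -4951.8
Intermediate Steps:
R = 164 (R = -4*(-41) = 164)
-4950 + (2285 + r)/(-2179 + R) = -4950 + (2285 + 1347)/(-2179 + 164) = -4950 + 3632/(-2015) = -4950 + 3632*(-1/2015) = -4950 - 3632/2015 = -9977882/2015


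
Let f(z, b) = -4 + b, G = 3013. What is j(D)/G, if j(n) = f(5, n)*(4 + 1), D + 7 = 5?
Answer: -30/3013 ≈ -0.0099569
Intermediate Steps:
D = -2 (D = -7 + 5 = -2)
j(n) = -20 + 5*n (j(n) = (-4 + n)*(4 + 1) = (-4 + n)*5 = -20 + 5*n)
j(D)/G = (-20 + 5*(-2))/3013 = (-20 - 10)*(1/3013) = -30*1/3013 = -30/3013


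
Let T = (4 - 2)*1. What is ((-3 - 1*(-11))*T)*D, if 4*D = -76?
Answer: -304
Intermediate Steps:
T = 2 (T = 2*1 = 2)
D = -19 (D = (1/4)*(-76) = -19)
((-3 - 1*(-11))*T)*D = ((-3 - 1*(-11))*2)*(-19) = ((-3 + 11)*2)*(-19) = (8*2)*(-19) = 16*(-19) = -304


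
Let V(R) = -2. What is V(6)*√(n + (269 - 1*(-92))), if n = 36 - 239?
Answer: -2*√158 ≈ -25.140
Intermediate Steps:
n = -203
V(6)*√(n + (269 - 1*(-92))) = -2*√(-203 + (269 - 1*(-92))) = -2*√(-203 + (269 + 92)) = -2*√(-203 + 361) = -2*√158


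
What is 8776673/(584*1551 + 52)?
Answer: 8776673/905836 ≈ 9.6890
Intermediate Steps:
8776673/(584*1551 + 52) = 8776673/(905784 + 52) = 8776673/905836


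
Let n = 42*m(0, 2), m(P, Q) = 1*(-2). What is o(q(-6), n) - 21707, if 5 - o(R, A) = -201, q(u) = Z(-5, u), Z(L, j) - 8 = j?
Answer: -21501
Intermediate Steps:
Z(L, j) = 8 + j
m(P, Q) = -2
q(u) = 8 + u
n = -84 (n = 42*(-2) = -84)
o(R, A) = 206 (o(R, A) = 5 - 1*(-201) = 5 + 201 = 206)
o(q(-6), n) - 21707 = 206 - 21707 = -21501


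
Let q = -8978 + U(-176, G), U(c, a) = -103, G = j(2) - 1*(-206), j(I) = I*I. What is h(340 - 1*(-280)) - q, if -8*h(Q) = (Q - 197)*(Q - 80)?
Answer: -38943/2 ≈ -19472.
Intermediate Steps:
j(I) = I²
G = 210 (G = 2² - 1*(-206) = 4 + 206 = 210)
q = -9081 (q = -8978 - 103 = -9081)
h(Q) = -(-197 + Q)*(-80 + Q)/8 (h(Q) = -(Q - 197)*(Q - 80)/8 = -(-197 + Q)*(-80 + Q)/8)
h(340 - 1*(-280)) - q = (-1970 - (340 - 1*(-280))²/8 + 277*(340 - 1*(-280))/8) - 1*(-9081) = (-1970 - (340 + 280)²/8 + 277*(340 + 280)/8) + 9081 = (-1970 - ⅛*620² + (277/8)*620) + 9081 = (-1970 - ⅛*384400 + 42935/2) + 9081 = (-1970 - 48050 + 42935/2) + 9081 = -57105/2 + 9081 = -38943/2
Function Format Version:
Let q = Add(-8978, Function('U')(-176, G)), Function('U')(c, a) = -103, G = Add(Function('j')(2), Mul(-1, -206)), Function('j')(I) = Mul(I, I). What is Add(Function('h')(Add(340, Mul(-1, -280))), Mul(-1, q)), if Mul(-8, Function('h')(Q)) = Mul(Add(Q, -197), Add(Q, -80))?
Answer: Rational(-38943, 2) ≈ -19472.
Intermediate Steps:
Function('j')(I) = Pow(I, 2)
G = 210 (G = Add(Pow(2, 2), Mul(-1, -206)) = Add(4, 206) = 210)
q = -9081 (q = Add(-8978, -103) = -9081)
Function('h')(Q) = Mul(Rational(-1, 8), Add(-197, Q), Add(-80, Q)) (Function('h')(Q) = Mul(Rational(-1, 8), Mul(Add(Q, -197), Add(Q, -80))) = Mul(Rational(-1, 8), Mul(Add(-197, Q), Add(-80, Q))) = Mul(Rational(-1, 8), Add(-197, Q), Add(-80, Q)))
Add(Function('h')(Add(340, Mul(-1, -280))), Mul(-1, q)) = Add(Add(-1970, Mul(Rational(-1, 8), Pow(Add(340, Mul(-1, -280)), 2)), Mul(Rational(277, 8), Add(340, Mul(-1, -280)))), Mul(-1, -9081)) = Add(Add(-1970, Mul(Rational(-1, 8), Pow(Add(340, 280), 2)), Mul(Rational(277, 8), Add(340, 280))), 9081) = Add(Add(-1970, Mul(Rational(-1, 8), Pow(620, 2)), Mul(Rational(277, 8), 620)), 9081) = Add(Add(-1970, Mul(Rational(-1, 8), 384400), Rational(42935, 2)), 9081) = Add(Add(-1970, -48050, Rational(42935, 2)), 9081) = Add(Rational(-57105, 2), 9081) = Rational(-38943, 2)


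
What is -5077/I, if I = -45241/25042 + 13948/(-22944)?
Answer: 364632455112/173411915 ≈ 2102.7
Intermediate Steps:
I = -173411915/71820456 (I = -45241*1/25042 + 13948*(-1/22944) = -45241/25042 - 3487/5736 = -173411915/71820456 ≈ -2.4145)
-5077/I = -5077/(-173411915/71820456) = -5077*(-71820456/173411915) = 364632455112/173411915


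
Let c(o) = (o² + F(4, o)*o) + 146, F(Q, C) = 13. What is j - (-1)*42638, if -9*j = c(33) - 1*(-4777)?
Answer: 125767/3 ≈ 41922.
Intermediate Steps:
c(o) = 146 + o² + 13*o (c(o) = (o² + 13*o) + 146 = 146 + o² + 13*o)
j = -2147/3 (j = -((146 + 33² + 13*33) - 1*(-4777))/9 = -((146 + 1089 + 429) + 4777)/9 = -(1664 + 4777)/9 = -⅑*6441 = -2147/3 ≈ -715.67)
j - (-1)*42638 = -2147/3 - (-1)*42638 = -2147/3 - 1*(-42638) = -2147/3 + 42638 = 125767/3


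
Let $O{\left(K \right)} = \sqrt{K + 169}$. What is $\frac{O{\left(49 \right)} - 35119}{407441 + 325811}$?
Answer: $- \frac{35119}{733252} + \frac{\sqrt{218}}{733252} \approx -0.047875$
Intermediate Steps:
$O{\left(K \right)} = \sqrt{169 + K}$
$\frac{O{\left(49 \right)} - 35119}{407441 + 325811} = \frac{\sqrt{169 + 49} - 35119}{407441 + 325811} = \frac{\sqrt{218} - 35119}{733252} = \left(-35119 + \sqrt{218}\right) \frac{1}{733252} = - \frac{35119}{733252} + \frac{\sqrt{218}}{733252}$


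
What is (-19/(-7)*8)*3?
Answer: 456/7 ≈ 65.143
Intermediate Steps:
(-19/(-7)*8)*3 = (-19*(-⅐)*8)*3 = ((19/7)*8)*3 = (152/7)*3 = 456/7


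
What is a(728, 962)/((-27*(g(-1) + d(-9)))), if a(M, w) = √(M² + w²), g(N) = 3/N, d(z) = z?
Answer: 13*√2153/162 ≈ 3.7235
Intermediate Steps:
a(728, 962)/((-27*(g(-1) + d(-9)))) = √(728² + 962²)/((-27*(3/(-1) - 9))) = √(529984 + 925444)/((-27*(3*(-1) - 9))) = √1455428/((-27*(-3 - 9))) = (26*√2153)/((-27*(-12))) = (26*√2153)/324 = (26*√2153)*(1/324) = 13*√2153/162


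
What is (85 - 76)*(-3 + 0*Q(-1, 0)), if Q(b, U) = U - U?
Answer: -27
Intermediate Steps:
Q(b, U) = 0
(85 - 76)*(-3 + 0*Q(-1, 0)) = (85 - 76)*(-3 + 0*0) = 9*(-3 + 0) = 9*(-3) = -27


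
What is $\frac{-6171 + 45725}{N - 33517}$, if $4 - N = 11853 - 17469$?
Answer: $- \frac{39554}{27897} \approx -1.4179$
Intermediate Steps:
$N = 5620$ ($N = 4 - \left(11853 - 17469\right) = 4 - -5616 = 4 + 5616 = 5620$)
$\frac{-6171 + 45725}{N - 33517} = \frac{-6171 + 45725}{5620 - 33517} = \frac{39554}{-27897} = 39554 \left(- \frac{1}{27897}\right) = - \frac{39554}{27897}$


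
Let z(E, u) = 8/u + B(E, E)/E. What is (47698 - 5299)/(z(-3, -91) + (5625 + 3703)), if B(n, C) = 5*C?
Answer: 3858309/849295 ≈ 4.5430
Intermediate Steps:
z(E, u) = 5 + 8/u (z(E, u) = 8/u + (5*E)/E = 8/u + 5 = 5 + 8/u)
(47698 - 5299)/(z(-3, -91) + (5625 + 3703)) = (47698 - 5299)/((5 + 8/(-91)) + (5625 + 3703)) = 42399/((5 + 8*(-1/91)) + 9328) = 42399/((5 - 8/91) + 9328) = 42399/(447/91 + 9328) = 42399/(849295/91) = 42399*(91/849295) = 3858309/849295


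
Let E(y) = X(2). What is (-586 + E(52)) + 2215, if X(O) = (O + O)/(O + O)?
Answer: 1630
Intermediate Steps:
X(O) = 1 (X(O) = (2*O)/((2*O)) = (2*O)*(1/(2*O)) = 1)
E(y) = 1
(-586 + E(52)) + 2215 = (-586 + 1) + 2215 = -585 + 2215 = 1630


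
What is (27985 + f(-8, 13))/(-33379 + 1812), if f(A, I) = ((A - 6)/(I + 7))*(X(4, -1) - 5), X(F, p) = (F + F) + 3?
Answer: -139904/157835 ≈ -0.88639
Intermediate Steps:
X(F, p) = 3 + 2*F (X(F, p) = 2*F + 3 = 3 + 2*F)
f(A, I) = 6*(-6 + A)/(7 + I) (f(A, I) = ((A - 6)/(I + 7))*((3 + 2*4) - 5) = ((-6 + A)/(7 + I))*((3 + 8) - 5) = ((-6 + A)/(7 + I))*(11 - 5) = ((-6 + A)/(7 + I))*6 = 6*(-6 + A)/(7 + I))
(27985 + f(-8, 13))/(-33379 + 1812) = (27985 + 6*(-6 - 8)/(7 + 13))/(-33379 + 1812) = (27985 + 6*(-14)/20)/(-31567) = (27985 + 6*(1/20)*(-14))*(-1/31567) = (27985 - 21/5)*(-1/31567) = (139904/5)*(-1/31567) = -139904/157835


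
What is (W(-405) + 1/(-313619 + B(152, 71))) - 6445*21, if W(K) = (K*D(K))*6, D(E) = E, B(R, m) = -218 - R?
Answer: 266515433144/313989 ≈ 8.4881e+5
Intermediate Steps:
W(K) = 6*K² (W(K) = (K*K)*6 = K²*6 = 6*K²)
(W(-405) + 1/(-313619 + B(152, 71))) - 6445*21 = (6*(-405)² + 1/(-313619 + (-218 - 1*152))) - 6445*21 = (6*164025 + 1/(-313619 + (-218 - 152))) - 135345 = (984150 + 1/(-313619 - 370)) - 135345 = (984150 + 1/(-313989)) - 135345 = (984150 - 1/313989) - 135345 = 309012274349/313989 - 135345 = 266515433144/313989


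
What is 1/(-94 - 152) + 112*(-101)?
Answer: -2782753/246 ≈ -11312.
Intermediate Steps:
1/(-94 - 152) + 112*(-101) = 1/(-246) - 11312 = -1/246 - 11312 = -2782753/246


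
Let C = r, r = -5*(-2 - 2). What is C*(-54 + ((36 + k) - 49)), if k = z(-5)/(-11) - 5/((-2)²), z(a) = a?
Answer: -14915/11 ≈ -1355.9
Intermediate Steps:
k = -35/44 (k = -5/(-11) - 5/((-2)²) = -5*(-1/11) - 5/4 = 5/11 - 5*¼ = 5/11 - 5/4 = -35/44 ≈ -0.79545)
r = 20 (r = -5*(-4) = 20)
C = 20
C*(-54 + ((36 + k) - 49)) = 20*(-54 + ((36 - 35/44) - 49)) = 20*(-54 + (1549/44 - 49)) = 20*(-54 - 607/44) = 20*(-2983/44) = -14915/11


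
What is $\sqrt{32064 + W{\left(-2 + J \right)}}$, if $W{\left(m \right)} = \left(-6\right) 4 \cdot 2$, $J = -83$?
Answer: $4 \sqrt{2001} \approx 178.93$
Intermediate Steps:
$W{\left(m \right)} = -48$ ($W{\left(m \right)} = \left(-24\right) 2 = -48$)
$\sqrt{32064 + W{\left(-2 + J \right)}} = \sqrt{32064 - 48} = \sqrt{32016} = 4 \sqrt{2001}$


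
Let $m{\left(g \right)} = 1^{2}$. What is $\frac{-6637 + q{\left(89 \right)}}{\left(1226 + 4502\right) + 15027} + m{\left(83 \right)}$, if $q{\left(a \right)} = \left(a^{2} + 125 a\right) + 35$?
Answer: $\frac{33199}{20755} \approx 1.5996$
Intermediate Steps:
$m{\left(g \right)} = 1$
$q{\left(a \right)} = 35 + a^{2} + 125 a$
$\frac{-6637 + q{\left(89 \right)}}{\left(1226 + 4502\right) + 15027} + m{\left(83 \right)} = \frac{-6637 + \left(35 + 89^{2} + 125 \cdot 89\right)}{\left(1226 + 4502\right) + 15027} + 1 = \frac{-6637 + \left(35 + 7921 + 11125\right)}{5728 + 15027} + 1 = \frac{-6637 + 19081}{20755} + 1 = 12444 \cdot \frac{1}{20755} + 1 = \frac{12444}{20755} + 1 = \frac{33199}{20755}$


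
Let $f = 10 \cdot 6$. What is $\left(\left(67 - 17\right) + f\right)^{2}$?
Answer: $12100$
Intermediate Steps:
$f = 60$
$\left(\left(67 - 17\right) + f\right)^{2} = \left(\left(67 - 17\right) + 60\right)^{2} = \left(50 + 60\right)^{2} = 110^{2} = 12100$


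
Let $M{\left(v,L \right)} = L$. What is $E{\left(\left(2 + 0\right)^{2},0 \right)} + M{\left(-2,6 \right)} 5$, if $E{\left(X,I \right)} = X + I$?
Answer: $34$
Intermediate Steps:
$E{\left(X,I \right)} = I + X$
$E{\left(\left(2 + 0\right)^{2},0 \right)} + M{\left(-2,6 \right)} 5 = \left(0 + \left(2 + 0\right)^{2}\right) + 6 \cdot 5 = \left(0 + 2^{2}\right) + 30 = \left(0 + 4\right) + 30 = 4 + 30 = 34$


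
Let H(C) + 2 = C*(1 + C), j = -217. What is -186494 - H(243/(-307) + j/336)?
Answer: -40496817617977/217149696 ≈ -1.8649e+5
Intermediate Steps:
H(C) = -2 + C*(1 + C)
-186494 - H(243/(-307) + j/336) = -186494 - (-2 + (243/(-307) - 217/336) + (243/(-307) - 217/336)**2) = -186494 - (-2 + (243*(-1/307) - 217*1/336) + (243*(-1/307) - 217*1/336)**2) = -186494 - (-2 + (-243/307 - 31/48) + (-243/307 - 31/48)**2) = -186494 - (-2 - 21181/14736 + (-21181/14736)**2) = -186494 - (-2 - 21181/14736 + 448634761/217149696) = -186494 - 1*(-297787847/217149696) = -186494 + 297787847/217149696 = -40496817617977/217149696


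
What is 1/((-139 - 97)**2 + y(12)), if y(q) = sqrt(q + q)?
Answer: 6962/387755549 - sqrt(6)/1551022196 ≈ 1.7953e-5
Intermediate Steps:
y(q) = sqrt(2)*sqrt(q) (y(q) = sqrt(2*q) = sqrt(2)*sqrt(q))
1/((-139 - 97)**2 + y(12)) = 1/((-139 - 97)**2 + sqrt(2)*sqrt(12)) = 1/((-236)**2 + sqrt(2)*(2*sqrt(3))) = 1/(55696 + 2*sqrt(6))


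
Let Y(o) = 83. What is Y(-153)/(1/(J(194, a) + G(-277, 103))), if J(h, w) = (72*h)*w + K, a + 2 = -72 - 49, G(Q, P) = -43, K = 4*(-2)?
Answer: -142603545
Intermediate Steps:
K = -8
a = -123 (a = -2 + (-72 - 49) = -2 - 121 = -123)
J(h, w) = -8 + 72*h*w (J(h, w) = (72*h)*w - 8 = 72*h*w - 8 = -8 + 72*h*w)
Y(-153)/(1/(J(194, a) + G(-277, 103))) = 83/(1/((-8 + 72*194*(-123)) - 43)) = 83/(1/((-8 - 1718064) - 43)) = 83/(1/(-1718072 - 43)) = 83/(1/(-1718115)) = 83/(-1/1718115) = 83*(-1718115) = -142603545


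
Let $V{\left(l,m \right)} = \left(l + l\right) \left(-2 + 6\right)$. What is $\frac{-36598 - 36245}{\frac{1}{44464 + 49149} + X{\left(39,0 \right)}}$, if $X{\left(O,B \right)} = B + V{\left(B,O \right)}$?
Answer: $-6819051759$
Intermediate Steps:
$V{\left(l,m \right)} = 8 l$ ($V{\left(l,m \right)} = 2 l 4 = 8 l$)
$X{\left(O,B \right)} = 9 B$ ($X{\left(O,B \right)} = B + 8 B = 9 B$)
$\frac{-36598 - 36245}{\frac{1}{44464 + 49149} + X{\left(39,0 \right)}} = \frac{-36598 - 36245}{\frac{1}{44464 + 49149} + 9 \cdot 0} = - \frac{72843}{\frac{1}{93613} + 0} = - 72843 \frac{1}{\frac{1}{93613}} = \left(-72843\right) 93613 = -6819051759$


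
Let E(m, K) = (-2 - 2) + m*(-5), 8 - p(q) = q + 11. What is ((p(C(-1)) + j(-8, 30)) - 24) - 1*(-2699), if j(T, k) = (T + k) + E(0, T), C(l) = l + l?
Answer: 2692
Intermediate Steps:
C(l) = 2*l
p(q) = -3 - q (p(q) = 8 - (q + 11) = 8 - (11 + q) = 8 + (-11 - q) = -3 - q)
E(m, K) = -4 - 5*m
j(T, k) = -4 + T + k (j(T, k) = (T + k) + (-4 - 5*0) = (T + k) + (-4 + 0) = (T + k) - 4 = -4 + T + k)
((p(C(-1)) + j(-8, 30)) - 24) - 1*(-2699) = (((-3 - 2*(-1)) + (-4 - 8 + 30)) - 24) - 1*(-2699) = (((-3 - 1*(-2)) + 18) - 24) + 2699 = (((-3 + 2) + 18) - 24) + 2699 = ((-1 + 18) - 24) + 2699 = (17 - 24) + 2699 = -7 + 2699 = 2692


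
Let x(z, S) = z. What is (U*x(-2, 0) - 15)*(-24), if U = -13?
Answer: -264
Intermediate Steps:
(U*x(-2, 0) - 15)*(-24) = (-13*(-2) - 15)*(-24) = (26 - 15)*(-24) = 11*(-24) = -264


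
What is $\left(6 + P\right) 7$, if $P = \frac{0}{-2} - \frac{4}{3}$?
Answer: $\frac{98}{3} \approx 32.667$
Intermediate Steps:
$P = - \frac{4}{3}$ ($P = 0 \left(- \frac{1}{2}\right) - \frac{4}{3} = 0 - \frac{4}{3} = - \frac{4}{3} \approx -1.3333$)
$\left(6 + P\right) 7 = \left(6 - \frac{4}{3}\right) 7 = \frac{14}{3} \cdot 7 = \frac{98}{3}$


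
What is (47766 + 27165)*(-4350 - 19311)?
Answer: -1772942391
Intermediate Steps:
(47766 + 27165)*(-4350 - 19311) = 74931*(-23661) = -1772942391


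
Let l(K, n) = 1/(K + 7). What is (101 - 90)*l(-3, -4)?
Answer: 11/4 ≈ 2.7500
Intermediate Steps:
l(K, n) = 1/(7 + K)
(101 - 90)*l(-3, -4) = (101 - 90)/(7 - 3) = 11/4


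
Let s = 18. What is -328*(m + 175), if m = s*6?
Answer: -92824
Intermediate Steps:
m = 108 (m = 18*6 = 108)
-328*(m + 175) = -328*(108 + 175) = -328*283 = -92824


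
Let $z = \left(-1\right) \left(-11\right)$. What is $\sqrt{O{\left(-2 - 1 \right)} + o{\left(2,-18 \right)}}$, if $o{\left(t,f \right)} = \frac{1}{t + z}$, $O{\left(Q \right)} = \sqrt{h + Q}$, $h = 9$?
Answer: $\frac{\sqrt{13 + 169 \sqrt{6}}}{13} \approx 1.5895$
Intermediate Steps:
$z = 11$
$O{\left(Q \right)} = \sqrt{9 + Q}$
$o{\left(t,f \right)} = \frac{1}{11 + t}$ ($o{\left(t,f \right)} = \frac{1}{t + 11} = \frac{1}{11 + t}$)
$\sqrt{O{\left(-2 - 1 \right)} + o{\left(2,-18 \right)}} = \sqrt{\sqrt{9 - 3} + \frac{1}{11 + 2}} = \sqrt{\sqrt{9 - 3} + \frac{1}{13}} = \sqrt{\sqrt{6} + \frac{1}{13}} = \sqrt{\frac{1}{13} + \sqrt{6}}$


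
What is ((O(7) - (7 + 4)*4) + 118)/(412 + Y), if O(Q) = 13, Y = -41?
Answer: 87/371 ≈ 0.23450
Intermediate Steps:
((O(7) - (7 + 4)*4) + 118)/(412 + Y) = ((13 - (7 + 4)*4) + 118)/(412 - 41) = ((13 - 11*4) + 118)/371 = ((13 - 1*44) + 118)*(1/371) = ((13 - 44) + 118)*(1/371) = (-31 + 118)*(1/371) = 87*(1/371) = 87/371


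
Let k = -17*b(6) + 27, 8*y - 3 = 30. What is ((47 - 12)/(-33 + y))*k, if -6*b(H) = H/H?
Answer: -3580/99 ≈ -36.162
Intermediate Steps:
y = 33/8 (y = 3/8 + (⅛)*30 = 3/8 + 15/4 = 33/8 ≈ 4.1250)
b(H) = -⅙ (b(H) = -H/(6*H) = -⅙*1 = -⅙)
k = 179/6 (k = -17*(-⅙) + 27 = 17/6 + 27 = 179/6 ≈ 29.833)
((47 - 12)/(-33 + y))*k = ((47 - 12)/(-33 + 33/8))*(179/6) = (35/(-231/8))*(179/6) = (35*(-8/231))*(179/6) = -40/33*179/6 = -3580/99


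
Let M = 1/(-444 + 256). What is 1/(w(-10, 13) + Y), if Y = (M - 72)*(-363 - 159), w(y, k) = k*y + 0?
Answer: 94/3520937 ≈ 2.6697e-5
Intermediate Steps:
M = -1/188 (M = 1/(-188) = -1/188 ≈ -0.0053191)
w(y, k) = k*y
Y = 3533157/94 (Y = (-1/188 - 72)*(-363 - 159) = -13537/188*(-522) = 3533157/94 ≈ 37587.)
1/(w(-10, 13) + Y) = 1/(13*(-10) + 3533157/94) = 1/(-130 + 3533157/94) = 1/(3520937/94) = 94/3520937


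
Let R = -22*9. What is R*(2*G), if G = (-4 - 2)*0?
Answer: 0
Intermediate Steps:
G = 0 (G = -6*0 = 0)
R = -198
R*(2*G) = -396*0 = -198*0 = 0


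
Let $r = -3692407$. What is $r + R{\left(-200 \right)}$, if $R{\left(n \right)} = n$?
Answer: $-3692607$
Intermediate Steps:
$r + R{\left(-200 \right)} = -3692407 - 200 = -3692607$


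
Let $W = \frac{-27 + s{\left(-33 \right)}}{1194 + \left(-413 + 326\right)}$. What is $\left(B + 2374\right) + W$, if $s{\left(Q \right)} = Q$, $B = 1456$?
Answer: $\frac{1413250}{369} \approx 3829.9$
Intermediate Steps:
$W = - \frac{20}{369}$ ($W = \frac{-27 - 33}{1194 + \left(-413 + 326\right)} = - \frac{60}{1194 - 87} = - \frac{60}{1107} = \left(-60\right) \frac{1}{1107} = - \frac{20}{369} \approx -0.054201$)
$\left(B + 2374\right) + W = \left(1456 + 2374\right) - \frac{20}{369} = 3830 - \frac{20}{369} = \frac{1413250}{369}$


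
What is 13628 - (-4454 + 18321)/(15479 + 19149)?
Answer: 471896517/34628 ≈ 13628.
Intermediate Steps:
13628 - (-4454 + 18321)/(15479 + 19149) = 13628 - 13867/34628 = 471896517/34628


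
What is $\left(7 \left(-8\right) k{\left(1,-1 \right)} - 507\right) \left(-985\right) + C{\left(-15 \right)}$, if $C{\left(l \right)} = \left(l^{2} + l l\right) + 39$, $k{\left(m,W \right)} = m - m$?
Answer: $499884$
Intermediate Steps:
$k{\left(m,W \right)} = 0$
$C{\left(l \right)} = 39 + 2 l^{2}$ ($C{\left(l \right)} = \left(l^{2} + l^{2}\right) + 39 = 2 l^{2} + 39 = 39 + 2 l^{2}$)
$\left(7 \left(-8\right) k{\left(1,-1 \right)} - 507\right) \left(-985\right) + C{\left(-15 \right)} = \left(7 \left(-8\right) 0 - 507\right) \left(-985\right) + \left(39 + 2 \left(-15\right)^{2}\right) = \left(\left(-56\right) 0 - 507\right) \left(-985\right) + \left(39 + 2 \cdot 225\right) = \left(0 - 507\right) \left(-985\right) + \left(39 + 450\right) = \left(-507\right) \left(-985\right) + 489 = 499395 + 489 = 499884$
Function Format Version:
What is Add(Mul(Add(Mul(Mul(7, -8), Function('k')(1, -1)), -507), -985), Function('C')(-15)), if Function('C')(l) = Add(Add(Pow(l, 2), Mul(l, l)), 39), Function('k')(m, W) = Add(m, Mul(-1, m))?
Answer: 499884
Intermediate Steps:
Function('k')(m, W) = 0
Function('C')(l) = Add(39, Mul(2, Pow(l, 2))) (Function('C')(l) = Add(Add(Pow(l, 2), Pow(l, 2)), 39) = Add(Mul(2, Pow(l, 2)), 39) = Add(39, Mul(2, Pow(l, 2))))
Add(Mul(Add(Mul(Mul(7, -8), Function('k')(1, -1)), -507), -985), Function('C')(-15)) = Add(Mul(Add(Mul(Mul(7, -8), 0), -507), -985), Add(39, Mul(2, Pow(-15, 2)))) = Add(Mul(Add(Mul(-56, 0), -507), -985), Add(39, Mul(2, 225))) = Add(Mul(Add(0, -507), -985), Add(39, 450)) = Add(Mul(-507, -985), 489) = Add(499395, 489) = 499884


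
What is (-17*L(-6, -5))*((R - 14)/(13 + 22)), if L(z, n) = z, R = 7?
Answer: -102/5 ≈ -20.400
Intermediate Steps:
(-17*L(-6, -5))*((R - 14)/(13 + 22)) = (-17*(-6))*((7 - 14)/(13 + 22)) = 102*(-7/35) = 102*(-7*1/35) = 102*(-⅕) = -102/5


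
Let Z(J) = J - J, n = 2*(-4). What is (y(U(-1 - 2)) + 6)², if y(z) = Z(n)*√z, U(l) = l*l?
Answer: 36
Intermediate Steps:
n = -8
U(l) = l²
Z(J) = 0
y(z) = 0 (y(z) = 0*√z = 0)
(y(U(-1 - 2)) + 6)² = (0 + 6)² = 6² = 36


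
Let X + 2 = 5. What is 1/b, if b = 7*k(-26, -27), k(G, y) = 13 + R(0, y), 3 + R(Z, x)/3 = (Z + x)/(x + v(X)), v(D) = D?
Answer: 8/413 ≈ 0.019370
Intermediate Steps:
X = 3 (X = -2 + 5 = 3)
R(Z, x) = -9 + 3*(Z + x)/(3 + x) (R(Z, x) = -9 + 3*((Z + x)/(x + 3)) = -9 + 3*((Z + x)/(3 + x)) = -9 + 3*(Z + x)/(3 + x))
k(G, y) = 13 + 3*(-9 - 2*y)/(3 + y) (k(G, y) = 13 + 3*(-9 + 0 - 2*y)/(3 + y) = 13 + 3*(-9 - 2*y)/(3 + y))
b = 413/8 (b = 7*((12 + 7*(-27))/(3 - 27)) = 7*((12 - 189)/(-24)) = 7*(-1/24*(-177)) = 7*(59/8) = 413/8 ≈ 51.625)
1/b = 1/(413/8) = 8/413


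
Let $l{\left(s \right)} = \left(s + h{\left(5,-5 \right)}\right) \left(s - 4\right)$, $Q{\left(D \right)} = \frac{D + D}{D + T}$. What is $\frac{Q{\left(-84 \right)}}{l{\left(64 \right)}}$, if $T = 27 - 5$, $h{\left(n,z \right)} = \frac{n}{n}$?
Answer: $\frac{7}{10075} \approx 0.00069479$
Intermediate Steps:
$h{\left(n,z \right)} = 1$
$T = 22$ ($T = 27 - 5 = 22$)
$Q{\left(D \right)} = \frac{2 D}{22 + D}$ ($Q{\left(D \right)} = \frac{D + D}{D + 22} = \frac{2 D}{22 + D}$)
$l{\left(s \right)} = \left(1 + s\right) \left(-4 + s\right)$ ($l{\left(s \right)} = \left(s + 1\right) \left(s - 4\right) = \left(1 + s\right) \left(-4 + s\right)$)
$\frac{Q{\left(-84 \right)}}{l{\left(64 \right)}} = \frac{2 \left(-84\right) \frac{1}{22 - 84}}{-4 + 64^{2} - 192} = \frac{2 \left(-84\right) \frac{1}{-62}}{-4 + 4096 - 192} = \frac{2 \left(-84\right) \left(- \frac{1}{62}\right)}{3900} = \frac{84}{31} \cdot \frac{1}{3900} = \frac{7}{10075}$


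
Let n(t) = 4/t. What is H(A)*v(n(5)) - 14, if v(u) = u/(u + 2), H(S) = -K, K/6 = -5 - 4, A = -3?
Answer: 10/7 ≈ 1.4286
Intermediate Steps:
K = -54 (K = 6*(-5 - 4) = 6*(-9) = -54)
H(S) = 54 (H(S) = -1*(-54) = 54)
v(u) = u/(2 + u)
H(A)*v(n(5)) - 14 = 54*((4/5)/(2 + 4/5)) - 14 = 54*((4*(⅕))/(2 + 4*(⅕))) - 14 = 54*(4/(5*(2 + ⅘))) - 14 = 54*(4/(5*(14/5))) - 14 = 54*((⅘)*(5/14)) - 14 = 54*(2/7) - 14 = 108/7 - 14 = 10/7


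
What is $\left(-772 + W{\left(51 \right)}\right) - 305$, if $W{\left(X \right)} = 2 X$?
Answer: $-975$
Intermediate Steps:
$\left(-772 + W{\left(51 \right)}\right) - 305 = \left(-772 + 2 \cdot 51\right) - 305 = \left(-772 + 102\right) - 305 = -670 - 305 = -975$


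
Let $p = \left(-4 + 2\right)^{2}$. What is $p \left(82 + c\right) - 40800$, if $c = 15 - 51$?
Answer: $-40616$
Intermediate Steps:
$c = -36$
$p = 4$ ($p = \left(-2\right)^{2} = 4$)
$p \left(82 + c\right) - 40800 = 4 \left(82 - 36\right) - 40800 = 4 \cdot 46 - 40800 = 184 - 40800 = -40616$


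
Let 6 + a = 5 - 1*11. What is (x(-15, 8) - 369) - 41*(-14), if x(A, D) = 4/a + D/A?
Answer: 3062/15 ≈ 204.13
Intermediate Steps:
a = -12 (a = -6 + (5 - 1*11) = -6 + (5 - 11) = -6 - 6 = -12)
x(A, D) = -1/3 + D/A (x(A, D) = 4/(-12) + D/A = 4*(-1/12) + D/A = -1/3 + D/A)
(x(-15, 8) - 369) - 41*(-14) = ((8 - 1/3*(-15))/(-15) - 369) - 41*(-14) = (-(8 + 5)/15 - 369) + 574 = (-1/15*13 - 369) + 574 = (-13/15 - 369) + 574 = -5548/15 + 574 = 3062/15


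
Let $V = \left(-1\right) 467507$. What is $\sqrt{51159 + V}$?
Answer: $2 i \sqrt{104087} \approx 645.25 i$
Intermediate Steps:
$V = -467507$
$\sqrt{51159 + V} = \sqrt{51159 - 467507} = \sqrt{-416348} = 2 i \sqrt{104087}$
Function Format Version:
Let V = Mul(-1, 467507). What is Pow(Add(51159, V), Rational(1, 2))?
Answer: Mul(2, I, Pow(104087, Rational(1, 2))) ≈ Mul(645.25, I)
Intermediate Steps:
V = -467507
Pow(Add(51159, V), Rational(1, 2)) = Pow(Add(51159, -467507), Rational(1, 2)) = Pow(-416348, Rational(1, 2)) = Mul(2, I, Pow(104087, Rational(1, 2)))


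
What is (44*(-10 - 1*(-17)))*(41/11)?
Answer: 1148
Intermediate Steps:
(44*(-10 - 1*(-17)))*(41/11) = (44*(-10 + 17))*(41*(1/11)) = (44*7)*(41/11) = 308*(41/11) = 1148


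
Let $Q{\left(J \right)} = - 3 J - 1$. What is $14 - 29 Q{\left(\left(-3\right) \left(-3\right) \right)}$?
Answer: $826$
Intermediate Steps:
$Q{\left(J \right)} = -1 - 3 J$
$14 - 29 Q{\left(\left(-3\right) \left(-3\right) \right)} = 14 - 29 \left(-1 - 3 \left(\left(-3\right) \left(-3\right)\right)\right) = 14 - 29 \left(-1 - 27\right) = 14 - -812 = 14 + 812 = 826$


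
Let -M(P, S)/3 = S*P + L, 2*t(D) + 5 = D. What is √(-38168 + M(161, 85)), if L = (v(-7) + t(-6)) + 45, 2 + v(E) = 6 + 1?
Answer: I*√317426/2 ≈ 281.7*I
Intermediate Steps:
t(D) = -5/2 + D/2
v(E) = 5 (v(E) = -2 + (6 + 1) = -2 + 7 = 5)
L = 89/2 (L = (5 + (-5/2 + (½)*(-6))) + 45 = (5 + (-5/2 - 3)) + 45 = (5 - 11/2) + 45 = -½ + 45 = 89/2 ≈ 44.500)
M(P, S) = -267/2 - 3*P*S (M(P, S) = -3*(S*P + 89/2) = -3*(P*S + 89/2) = -3*(89/2 + P*S) = -267/2 - 3*P*S)
√(-38168 + M(161, 85)) = √(-38168 + (-267/2 - 3*161*85)) = √(-38168 + (-267/2 - 41055)) = √(-38168 - 82377/2) = √(-158713/2) = I*√317426/2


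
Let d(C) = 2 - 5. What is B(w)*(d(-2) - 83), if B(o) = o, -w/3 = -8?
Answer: -2064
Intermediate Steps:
w = 24 (w = -3*(-8) = 24)
d(C) = -3
B(w)*(d(-2) - 83) = 24*(-3 - 83) = 24*(-86) = -2064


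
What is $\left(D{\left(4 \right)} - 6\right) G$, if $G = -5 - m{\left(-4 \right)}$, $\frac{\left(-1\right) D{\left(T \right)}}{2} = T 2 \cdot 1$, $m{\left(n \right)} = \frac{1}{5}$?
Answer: $\frac{572}{5} \approx 114.4$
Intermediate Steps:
$m{\left(n \right)} = \frac{1}{5}$
$D{\left(T \right)} = - 4 T$ ($D{\left(T \right)} = - 2 T 2 \cdot 1 = - 2 \cdot 2 T 1 = - 2 \cdot 2 T = - 4 T$)
$G = - \frac{26}{5}$ ($G = -5 - \frac{1}{5} = - \frac{26}{5} \approx -5.2$)
$\left(D{\left(4 \right)} - 6\right) G = \left(\left(-4\right) 4 - 6\right) \left(- \frac{26}{5}\right) = \left(-16 - 6\right) \left(- \frac{26}{5}\right) = \left(-22\right) \left(- \frac{26}{5}\right) = \frac{572}{5}$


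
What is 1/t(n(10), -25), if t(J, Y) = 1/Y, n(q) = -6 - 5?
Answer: -25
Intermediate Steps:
n(q) = -11
1/t(n(10), -25) = 1/(1/(-25)) = 1/(-1/25) = -25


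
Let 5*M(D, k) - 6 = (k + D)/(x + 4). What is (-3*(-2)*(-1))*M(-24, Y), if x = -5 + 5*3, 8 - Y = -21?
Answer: -267/35 ≈ -7.6286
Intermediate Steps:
Y = 29 (Y = 8 - 1*(-21) = 8 + 21 = 29)
x = 10 (x = -5 + 15 = 10)
M(D, k) = 6/5 + D/70 + k/70 (M(D, k) = 6/5 + ((k + D)/(10 + 4))/5 = 6/5 + ((D + k)/14)/5 = 6/5 + ((D + k)*(1/14))/5 = 6/5 + (D/14 + k/14)/5 = 6/5 + (D/70 + k/70) = 6/5 + D/70 + k/70)
(-3*(-2)*(-1))*M(-24, Y) = (-3*(-2)*(-1))*(6/5 + (1/70)*(-24) + (1/70)*29) = (6*(-1))*(6/5 - 12/35 + 29/70) = -6*89/70 = -267/35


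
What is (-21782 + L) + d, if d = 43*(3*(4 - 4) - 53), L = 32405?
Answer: 8344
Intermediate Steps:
d = -2279 (d = 43*(3*0 - 53) = 43*(0 - 53) = 43*(-53) = -2279)
(-21782 + L) + d = (-21782 + 32405) - 2279 = 10623 - 2279 = 8344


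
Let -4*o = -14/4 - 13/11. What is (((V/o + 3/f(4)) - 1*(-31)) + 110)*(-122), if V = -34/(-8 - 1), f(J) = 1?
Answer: -16650560/927 ≈ -17962.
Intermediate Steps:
V = 34/9 (V = -34/(-9) = -34*(-⅑) = 34/9 ≈ 3.7778)
o = 103/88 (o = -(-14/4 - 13/11)/4 = -(-14*¼ - 13*1/11)/4 = -(-7/2 - 13/11)/4 = -¼*(-103/22) = 103/88 ≈ 1.1705)
(((V/o + 3/f(4)) - 1*(-31)) + 110)*(-122) = (((34/(9*(103/88)) + 3/1) - 1*(-31)) + 110)*(-122) = ((((34/9)*(88/103) + 3*1) + 31) + 110)*(-122) = (((2992/927 + 3) + 31) + 110)*(-122) = ((5773/927 + 31) + 110)*(-122) = (34510/927 + 110)*(-122) = (136480/927)*(-122) = -16650560/927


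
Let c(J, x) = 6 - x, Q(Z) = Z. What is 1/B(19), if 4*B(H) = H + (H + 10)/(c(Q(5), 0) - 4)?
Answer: 8/67 ≈ 0.11940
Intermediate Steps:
B(H) = 5/4 + 3*H/8 (B(H) = (H + (H + 10)/((6 - 1*0) - 4))/4 = (H + (10 + H)/((6 + 0) - 4))/4 = (H + (10 + H)/(6 - 4))/4 = (H + (10 + H)/2)/4 = (H + (10 + H)*(½))/4 = (H + (5 + H/2))/4 = (5 + 3*H/2)/4 = 5/4 + 3*H/8)
1/B(19) = 1/(5/4 + (3/8)*19) = 1/(5/4 + 57/8) = 1/(67/8) = 8/67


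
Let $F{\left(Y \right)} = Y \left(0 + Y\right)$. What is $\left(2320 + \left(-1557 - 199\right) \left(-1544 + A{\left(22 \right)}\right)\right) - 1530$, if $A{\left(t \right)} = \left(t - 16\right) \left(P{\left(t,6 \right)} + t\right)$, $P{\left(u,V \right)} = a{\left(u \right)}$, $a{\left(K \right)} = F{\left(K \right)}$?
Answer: $-2619162$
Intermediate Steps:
$F{\left(Y \right)} = Y^{2}$ ($F{\left(Y \right)} = Y Y = Y^{2}$)
$a{\left(K \right)} = K^{2}$
$P{\left(u,V \right)} = u^{2}$
$A{\left(t \right)} = \left(-16 + t\right) \left(t + t^{2}\right)$ ($A{\left(t \right)} = \left(t - 16\right) \left(t^{2} + t\right) = \left(-16 + t\right) \left(t + t^{2}\right)$)
$\left(2320 + \left(-1557 - 199\right) \left(-1544 + A{\left(22 \right)}\right)\right) - 1530 = \left(2320 + \left(-1557 - 199\right) \left(-1544 + 22 \left(-16 + 22^{2} - 330\right)\right)\right) - 1530 = \left(2320 - 1756 \left(-1544 + 22 \left(-16 + 484 - 330\right)\right)\right) - 1530 = \left(2320 - 1756 \left(-1544 + 22 \cdot 138\right)\right) - 1530 = \left(2320 - 1756 \left(-1544 + 3036\right)\right) - 1530 = \left(2320 - 2619952\right) - 1530 = -2617632 - 1530 = -2619162$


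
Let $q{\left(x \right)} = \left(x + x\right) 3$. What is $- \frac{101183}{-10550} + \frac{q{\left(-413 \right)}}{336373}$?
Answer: $\frac{34009086359}{3548735150} \approx 9.5834$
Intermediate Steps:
$q{\left(x \right)} = 6 x$ ($q{\left(x \right)} = 2 x 3 = 6 x$)
$- \frac{101183}{-10550} + \frac{q{\left(-413 \right)}}{336373} = - \frac{101183}{-10550} + \frac{6 \left(-413\right)}{336373} = \left(-101183\right) \left(- \frac{1}{10550}\right) - \frac{2478}{336373} = \frac{101183}{10550} - \frac{2478}{336373} = \frac{34009086359}{3548735150}$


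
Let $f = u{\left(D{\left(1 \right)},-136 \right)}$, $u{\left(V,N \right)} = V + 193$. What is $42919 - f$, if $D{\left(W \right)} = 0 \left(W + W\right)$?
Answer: $42726$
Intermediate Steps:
$D{\left(W \right)} = 0$ ($D{\left(W \right)} = 0 \cdot 2 W = 0$)
$u{\left(V,N \right)} = 193 + V$
$f = 193$ ($f = 193 + 0 = 193$)
$42919 - f = 42919 - 193 = 42726$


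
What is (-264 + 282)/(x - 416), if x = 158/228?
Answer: -2052/47345 ≈ -0.043341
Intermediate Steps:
x = 79/114 (x = 158*(1/228) = 79/114 ≈ 0.69298)
(-264 + 282)/(x - 416) = (-264 + 282)/(79/114 - 416) = 18/(-47345/114) = 18*(-114/47345) = -2052/47345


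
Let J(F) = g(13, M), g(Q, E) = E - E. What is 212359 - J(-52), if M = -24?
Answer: 212359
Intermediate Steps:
g(Q, E) = 0
J(F) = 0
212359 - J(-52) = 212359 - 1*0 = 212359 + 0 = 212359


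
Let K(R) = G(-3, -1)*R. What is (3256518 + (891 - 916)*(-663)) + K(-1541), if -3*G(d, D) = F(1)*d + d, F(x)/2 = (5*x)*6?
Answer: 3179092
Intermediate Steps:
F(x) = 60*x (F(x) = 2*((5*x)*6) = 2*(30*x) = 60*x)
G(d, D) = -61*d/3 (G(d, D) = -((60*1)*d + d)/3 = -(60*d + d)/3 = -61*d/3)
K(R) = 61*R (K(R) = (-61/3*(-3))*R = 61*R)
(3256518 + (891 - 916)*(-663)) + K(-1541) = (3256518 + (891 - 916)*(-663)) + 61*(-1541) = (3256518 - 25*(-663)) - 94001 = (3256518 + 16575) - 94001 = 3273093 - 94001 = 3179092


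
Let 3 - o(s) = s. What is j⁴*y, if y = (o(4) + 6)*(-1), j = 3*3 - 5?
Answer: -1280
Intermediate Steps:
o(s) = 3 - s
j = 4 (j = 9 - 5 = 4)
y = -5 (y = ((3 - 1*4) + 6)*(-1) = ((3 - 4) + 6)*(-1) = (-1 + 6)*(-1) = 5*(-1) = -5)
j⁴*y = 4⁴*(-5) = 256*(-5) = -1280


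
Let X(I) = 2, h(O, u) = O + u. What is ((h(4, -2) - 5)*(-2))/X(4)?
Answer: 3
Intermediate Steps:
((h(4, -2) - 5)*(-2))/X(4) = (((4 - 2) - 5)*(-2))/2 = ((2 - 5)*(-2))*(1/2) = -3*(-2)*(1/2) = 6*(1/2) = 3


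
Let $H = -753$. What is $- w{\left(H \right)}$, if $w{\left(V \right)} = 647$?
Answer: $-647$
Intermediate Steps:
$- w{\left(H \right)} = \left(-1\right) 647 = -647$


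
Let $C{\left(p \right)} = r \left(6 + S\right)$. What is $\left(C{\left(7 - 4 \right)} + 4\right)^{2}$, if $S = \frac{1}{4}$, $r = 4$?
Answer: $841$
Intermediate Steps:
$S = \frac{1}{4} \approx 0.25$
$C{\left(p \right)} = 25$ ($C{\left(p \right)} = 4 \left(6 + \frac{1}{4}\right) = 4 \cdot \frac{25}{4} = 25$)
$\left(C{\left(7 - 4 \right)} + 4\right)^{2} = \left(25 + 4\right)^{2} = 29^{2} = 841$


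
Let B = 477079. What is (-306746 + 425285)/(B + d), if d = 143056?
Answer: 118539/620135 ≈ 0.19115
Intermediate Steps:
(-306746 + 425285)/(B + d) = (-306746 + 425285)/(477079 + 143056) = 118539/620135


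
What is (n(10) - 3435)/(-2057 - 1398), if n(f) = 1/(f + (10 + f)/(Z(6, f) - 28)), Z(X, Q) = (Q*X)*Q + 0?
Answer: 4929082/4957925 ≈ 0.99418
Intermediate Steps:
Z(X, Q) = X*Q**2 (Z(X, Q) = X*Q**2 + 0 = X*Q**2)
n(f) = 1/(f + (10 + f)/(-28 + 6*f**2)) (n(f) = 1/(f + (10 + f)/(6*f**2 - 28)) = 1/(f + (10 + f)/(-28 + 6*f**2)))
(n(10) - 3435)/(-2057 - 1398) = (2*(-14 + 3*10**2)/(10 - 27*10 + 6*10**3) - 3435)/(-2057 - 1398) = (2*(-14 + 3*100)/(10 - 270 + 6*1000) - 3435)/(-3455) = (2*(-14 + 300)/(10 - 270 + 6000) - 3435)*(-1/3455) = (2*286/5740 - 3435)*(-1/3455) = (2*(1/5740)*286 - 3435)*(-1/3455) = (143/1435 - 3435)*(-1/3455) = -4929082/1435*(-1/3455) = 4929082/4957925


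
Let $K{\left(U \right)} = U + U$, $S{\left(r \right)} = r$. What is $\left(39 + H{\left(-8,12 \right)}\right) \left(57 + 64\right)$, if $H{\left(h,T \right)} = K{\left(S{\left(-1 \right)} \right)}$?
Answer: $4477$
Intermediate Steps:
$K{\left(U \right)} = 2 U$
$H{\left(h,T \right)} = -2$ ($H{\left(h,T \right)} = 2 \left(-1\right) = -2$)
$\left(39 + H{\left(-8,12 \right)}\right) \left(57 + 64\right) = \left(39 - 2\right) \left(57 + 64\right) = 37 \cdot 121 = 4477$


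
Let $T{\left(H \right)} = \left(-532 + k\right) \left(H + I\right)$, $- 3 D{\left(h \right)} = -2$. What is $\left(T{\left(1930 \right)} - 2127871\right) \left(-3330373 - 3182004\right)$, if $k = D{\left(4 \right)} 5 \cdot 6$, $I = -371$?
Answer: $19055729579783$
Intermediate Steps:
$D{\left(h \right)} = \frac{2}{3}$ ($D{\left(h \right)} = \left(- \frac{1}{3}\right) \left(-2\right) = \frac{2}{3}$)
$k = 20$ ($k = \frac{2}{3} \cdot 5 \cdot 6 = \frac{10}{3} \cdot 6 = 20$)
$T{\left(H \right)} = 189952 - 512 H$ ($T{\left(H \right)} = \left(-532 + 20\right) \left(H - 371\right) = - 512 \left(-371 + H\right) = 189952 - 512 H$)
$\left(T{\left(1930 \right)} - 2127871\right) \left(-3330373 - 3182004\right) = \left(\left(189952 - 988160\right) - 2127871\right) \left(-3330373 - 3182004\right) = \left(\left(189952 - 988160\right) - 2127871\right) \left(-6512377\right) = \left(-798208 - 2127871\right) \left(-6512377\right) = \left(-2926079\right) \left(-6512377\right) = 19055729579783$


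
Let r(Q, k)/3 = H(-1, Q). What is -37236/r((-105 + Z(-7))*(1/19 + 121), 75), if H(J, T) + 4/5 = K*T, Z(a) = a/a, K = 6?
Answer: 294785/1794019 ≈ 0.16432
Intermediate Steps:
Z(a) = 1
H(J, T) = -⅘ + 6*T
r(Q, k) = -12/5 + 18*Q (r(Q, k) = 3*(-⅘ + 6*Q) = -12/5 + 18*Q)
-37236/r((-105 + Z(-7))*(1/19 + 121), 75) = -37236/(-12/5 + 18*((-105 + 1)*(1/19 + 121))) = -37236/(-12/5 + 18*(-104*(1/19 + 121))) = -37236/(-12/5 + 18*(-104*2300/19)) = -37236/(-12/5 + 18*(-239200/19)) = -37236/(-12/5 - 4305600/19) = -37236/(-21528228/95) = -37236*(-95/21528228) = 294785/1794019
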